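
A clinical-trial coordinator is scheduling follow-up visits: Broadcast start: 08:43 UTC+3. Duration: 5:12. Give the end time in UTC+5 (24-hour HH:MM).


Start: 08:43 in UTC+3
Step 1 - add duration:
  minutes: 43 + 12 = 55
  hours: 8 + 5 + 0 = 13
  end in UTC+3: 13:55
Step 2 - convert UTC+3 -> UTC+5:
  offset difference: 5 - (3) = 2 hours
  13 + (2) = 15 -> mod 24 = 15
Result: 15:55 in UTC+5

15:55


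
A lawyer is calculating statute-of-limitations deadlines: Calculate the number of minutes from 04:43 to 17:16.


Start time: 04:43 = 283 minutes from midnight
End time: 17:16 = 1036 minutes from midnight
Difference: 1036 - 283 = 753 minutes
That is 12 hours and 33 minutes

753


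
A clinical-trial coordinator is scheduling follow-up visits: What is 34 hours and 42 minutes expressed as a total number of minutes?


Hours: 34
Minutes: 42
Convert hours to minutes: 34 x 60 = 2040
Add remaining minutes: 2040 + 42 = 2082

2082


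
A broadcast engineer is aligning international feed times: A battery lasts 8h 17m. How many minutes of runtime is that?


Hours: 8
Extra minutes: 17
Minutes per hour: 60
Hours to minutes: 8 x 60 = 480
Total: 480 + 17 = 497

497


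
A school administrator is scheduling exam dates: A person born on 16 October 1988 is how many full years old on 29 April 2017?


Birth: 1988-10-16
Reference: 2017-04-29
Year difference: 2017 - 1988 = 29
Has birthday (10-16) occurred by 04-29? No
Birthday not yet reached this year -> subtract 1
Age in full years: 28

28


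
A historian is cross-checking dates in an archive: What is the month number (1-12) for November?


Calendar month order:
10. October
11. November <--
12. December
November is month number 11

11


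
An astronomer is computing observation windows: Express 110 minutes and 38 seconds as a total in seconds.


Minutes: 110
Seconds: 38
Convert minutes to seconds: 110 x 60 = 6600
Add remaining seconds: 6600 + 38 = 6638

6638


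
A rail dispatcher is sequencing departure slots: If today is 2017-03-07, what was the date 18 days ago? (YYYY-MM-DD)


Start: 2017-03-07
Subtracting 18 days
Days already passed in March: 7
After going back through March: 11 more days to subtract
February 2017 has 28 days, need 11
Result: 2017-02-17

2017-02-17


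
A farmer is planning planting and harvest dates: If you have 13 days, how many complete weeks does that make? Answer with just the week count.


Total days: 13
Days per week: 7
Division: 13 / 7 = 1 remainder 6
Complete weeks: 1
Remaining days: 6

1


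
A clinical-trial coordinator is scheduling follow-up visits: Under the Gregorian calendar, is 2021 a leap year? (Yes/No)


Year: 2021
Divisible by 4? 2021 / 4 = 505.25 -> No
Not divisible by 4, so NOT a leap year

No


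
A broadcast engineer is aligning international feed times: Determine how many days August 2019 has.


Month: August
Year: 2019
August is a 31-day month
Total: 31 days

31


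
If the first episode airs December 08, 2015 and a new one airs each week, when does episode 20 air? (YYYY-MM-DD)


First occurrence: 2015-12-08 (occurrence 1)
Each occurrence is 7 days after the previous.
Occurrence 20 is 19 weeks after the first.
19 weeks = 133 days
2015-12-08 + 133 days = 2016-04-19

2016-04-19


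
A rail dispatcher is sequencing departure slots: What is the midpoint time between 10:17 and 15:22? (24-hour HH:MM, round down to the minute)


Start time: 10:17 = 617 minutes from midnight
End time: 15:22 = 922 minutes from midnight
Sum: 617 + 922 = 1539
Midpoint: 1539 / 2 = 769 minutes
Convert: 769 / 60 = 12 hours, 49 minutes
Result: 12:49

12:49


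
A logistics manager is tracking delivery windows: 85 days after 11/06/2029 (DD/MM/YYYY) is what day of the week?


Start: 2029-06-11 (Monday)
Step 1 - find target date: add 85 days
  2029-06-11 + 85 days = 2029-09-04
Step 2 - day of week:
  85 mod 7 = 1
  Monday + 1 days -> Tuesday
Result: Tuesday (2029-09-04)

Tuesday


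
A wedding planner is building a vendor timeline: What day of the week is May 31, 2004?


Date: 2004-05-31
January 1, 2004 is a Thursday
Day of year: 152
Offset from Jan 1: 151 days
151 mod 7 = 4
Result: Monday

Monday


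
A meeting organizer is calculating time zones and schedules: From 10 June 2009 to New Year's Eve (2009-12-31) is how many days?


Start: June 10, 2009
End: December 31, 2009
Days left in June: 20
July: 31
August: 31
September: 30
October: 31
... plus remaining months
Sum of remaining months: 184
Total: 20 + 184 = 204

204


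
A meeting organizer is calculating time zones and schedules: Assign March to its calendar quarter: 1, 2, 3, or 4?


Month: March (month 3)
Q1: January-March (months 1-3)
Q2: April-June (months 4-6)
Q3: July-September (months 7-9)
Q4: October-December (months 10-12)
Month 3 falls in Q1

1


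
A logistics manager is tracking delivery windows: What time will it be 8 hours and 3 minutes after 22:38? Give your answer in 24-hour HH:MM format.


Start time: 22:38
Adding: 8 hours 3 minutes
Minutes: 38 + 3 = 41
Hours: 22 + 8 + 0 = 30
Hour wraparound: 30 mod 24 = 6
Result: 06:41

06:41


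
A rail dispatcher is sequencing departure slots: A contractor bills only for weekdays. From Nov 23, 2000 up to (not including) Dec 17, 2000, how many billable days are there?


Start: 2000-11-23 (Thursday)
End (exclusive): 2000-12-17 (Sunday)
Total calendar days: 24
Full weeks: 24 // 7 = 3 -> 15 weekdays
Remaining 3 days starting on Thursday:
  Thu(w), Fri(w), Sat(-) -> 2 weekdays
Total business days: 15 + 2 = 17

17


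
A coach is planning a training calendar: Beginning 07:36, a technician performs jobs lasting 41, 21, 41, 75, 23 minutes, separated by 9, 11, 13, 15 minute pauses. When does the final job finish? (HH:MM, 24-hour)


Start: 07:36 = 456 min from midnight
  after task 1 (41 min): 08:17
  after break (9 min): 08:26
  after task 2 (21 min): 08:47
  after break (11 min): 08:58
  after task 3 (41 min): 09:39
  after break (13 min): 09:52
  after task 4 (75 min): 11:07
  after break (15 min): 11:22
  after task 5 (23 min): 11:45
Total elapsed: 249 minutes
End time: 11:45

11:45


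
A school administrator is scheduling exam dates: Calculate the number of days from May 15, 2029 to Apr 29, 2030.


Start date: 2029-05-15
End date: 2030-04-29
May 2029: +17 days
Jun 2029: +30 days
Jul 2029: +31 days
... (9 more months)
Total: 349 days

349


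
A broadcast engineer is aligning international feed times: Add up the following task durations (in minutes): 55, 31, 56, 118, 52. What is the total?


Durations: 55, 31, 56, 118, 52
Running sum: 55
+ 31 = 86
+ 56 = 142
+ 118 = 260
+ 52 = 312
Total duration: 312 minutes
That is 5 hours and 12 minutes

312


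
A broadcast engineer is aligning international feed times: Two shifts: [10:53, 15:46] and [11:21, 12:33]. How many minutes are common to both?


Interval A: [653, 946] minutes from midnight
Interval B: [681, 753] minutes from midnight
Overlap start = max(653, 681) = 681
Overlap end = min(946, 753) = 753
Overlap = 753 - 681 = 72 minutes

72


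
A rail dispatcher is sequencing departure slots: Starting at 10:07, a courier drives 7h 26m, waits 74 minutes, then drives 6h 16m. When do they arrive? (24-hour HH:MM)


Depart: 10:07
Leg 1: +446 min -> 17:33
Layover: +74 min -> 18:47
Leg 2: +376 min -> 01:03
Total travel: 896 minutes = 14h 56m
Arrival: 01:03

01:03


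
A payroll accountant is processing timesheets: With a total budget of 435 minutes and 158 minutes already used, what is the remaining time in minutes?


Total budget: 435 minutes
Time used: 158 minutes
Remaining: 435 - 158 = 277 minutes
Percent used: 36.3%
Percent remaining: 63.7%

277


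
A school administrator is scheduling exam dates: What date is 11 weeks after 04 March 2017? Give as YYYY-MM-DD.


Start: 2017-03-04
Weeks to add: 11
Convert to days: 11 x 7 = 77 days
Add 77 days to 2017-03-04
Result: 2017-05-20

2017-05-20


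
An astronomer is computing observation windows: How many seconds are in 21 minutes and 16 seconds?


Minutes: 21
Extra seconds: 16
Seconds per minute: 60
Minutes to seconds: 21 x 60 = 1260
Total: 1260 + 16 = 1276

1276


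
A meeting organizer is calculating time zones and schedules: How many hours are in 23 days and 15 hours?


Days: 23
Extra hours: 15
Hours per day: 24
Days to hours: 23 x 24 = 552
Total: 552 + 15 = 567

567


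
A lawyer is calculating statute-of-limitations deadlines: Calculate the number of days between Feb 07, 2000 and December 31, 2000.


Start: February 07, 2000
End: December 31, 2000
Days left in February: 22
March: 31
April: 30
May: 31
June: 30
... plus remaining months
Sum of remaining months: 306
Total: 22 + 306 = 328

328


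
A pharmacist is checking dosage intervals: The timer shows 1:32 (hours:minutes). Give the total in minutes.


Hours: 1
Minutes: 32
Convert hours to minutes: 1 x 60 = 60
Add remaining minutes: 60 + 32 = 92

92


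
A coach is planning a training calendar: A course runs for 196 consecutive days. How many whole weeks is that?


Total days: 196
Days per week: 7
Division: 196 / 7 = 28 remainder 0
Complete weeks: 28
Remaining days: 0

28


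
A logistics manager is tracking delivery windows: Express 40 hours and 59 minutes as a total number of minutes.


Hours: 40
Extra minutes: 59
Minutes per hour: 60
Hours to minutes: 40 x 60 = 2400
Total: 2400 + 59 = 2459

2459


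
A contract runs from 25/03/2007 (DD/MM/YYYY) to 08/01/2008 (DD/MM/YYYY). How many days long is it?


Start date: 2007-03-25
End date: 2008-01-08
Mar 2007: +7 days
Apr 2007: +30 days
May 2007: +31 days
... (8 more months)
Total: 289 days

289


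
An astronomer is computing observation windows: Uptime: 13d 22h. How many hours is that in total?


Days: 13
Extra hours: 22
Hours per day: 24
Days to hours: 13 x 24 = 312
Total: 312 + 22 = 334

334


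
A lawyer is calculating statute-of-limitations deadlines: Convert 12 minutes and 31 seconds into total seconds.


Minutes: 12
Seconds: 31
Convert minutes to seconds: 12 x 60 = 720
Add remaining seconds: 720 + 31 = 751

751


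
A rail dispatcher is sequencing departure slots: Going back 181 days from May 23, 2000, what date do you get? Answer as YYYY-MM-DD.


Start: 2000-05-23
Subtracting 181 days
Days already passed in May: 23
After going back through May: 158 more days to subtract
April 2000: 30 days, 128 remaining
March 2000: 31 days, 97 remaining
February 2000: 29 days, 68 remaining
January 2000: 31 days, 37 remaining
Result: 1999-11-24

1999-11-24


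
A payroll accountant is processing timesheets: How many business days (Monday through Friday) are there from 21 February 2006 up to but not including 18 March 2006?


Start: 2006-02-21 (Tuesday)
End (exclusive): 2006-03-18 (Saturday)
Total calendar days: 25
Full weeks: 25 // 7 = 3 -> 15 weekdays
Remaining 4 days starting on Tuesday:
  Tue(w), Wed(w), Thu(w), Fri(w) -> 4 weekdays
Total business days: 15 + 4 = 19

19


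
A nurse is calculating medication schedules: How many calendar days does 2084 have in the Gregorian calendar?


Year: 2084
Check leap year rules:
Divisible by 4? Yes
Divisible by 100? No
2084 is a leap year
Days: 366

366


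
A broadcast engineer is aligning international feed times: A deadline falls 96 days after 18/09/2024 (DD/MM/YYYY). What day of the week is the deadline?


Start: 2024-09-18 (Wednesday)
Step 1 - find target date: add 96 days
  2024-09-18 + 96 days = 2024-12-23
Step 2 - day of week:
  96 mod 7 = 5
  Wednesday + 5 days -> Monday
Result: Monday (2024-12-23)

Monday


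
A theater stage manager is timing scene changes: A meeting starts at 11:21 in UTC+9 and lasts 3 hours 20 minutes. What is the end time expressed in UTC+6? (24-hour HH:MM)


Start: 11:21 in UTC+9
Step 1 - add duration:
  minutes: 21 + 20 = 41
  hours: 11 + 3 + 0 = 14
  end in UTC+9: 14:41
Step 2 - convert UTC+9 -> UTC+6:
  offset difference: 6 - (9) = -3 hours
  14 + (-3) = 11 -> mod 24 = 11
Result: 11:41 in UTC+6

11:41


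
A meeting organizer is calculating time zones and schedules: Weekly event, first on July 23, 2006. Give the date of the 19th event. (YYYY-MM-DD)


First occurrence: 2006-07-23 (occurrence 1)
Each occurrence is 7 days after the previous.
Occurrence 19 is 18 weeks after the first.
18 weeks = 126 days
2006-07-23 + 126 days = 2006-11-26

2006-11-26


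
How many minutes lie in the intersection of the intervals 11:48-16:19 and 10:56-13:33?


Interval A: [708, 979] minutes from midnight
Interval B: [656, 813] minutes from midnight
Overlap start = max(708, 656) = 708
Overlap end = min(979, 813) = 813
Overlap = 813 - 708 = 105 minutes

105


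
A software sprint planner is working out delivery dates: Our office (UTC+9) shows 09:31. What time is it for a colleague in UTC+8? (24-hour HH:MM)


Local time: 09:31 at UTC+9 (offset 9h)
Target zone: UTC+8 (offset 8h)
Difference: 8 - (9) = -1 hours
Calculation: 9 + (-1) = 8
Result: 08:31

08:31


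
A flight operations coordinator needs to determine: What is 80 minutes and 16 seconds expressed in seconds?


Minutes: 80
Extra seconds: 16
Seconds per minute: 60
Minutes to seconds: 80 x 60 = 4800
Total: 4800 + 16 = 4816

4816


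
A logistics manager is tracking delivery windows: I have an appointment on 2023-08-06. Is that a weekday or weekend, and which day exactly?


Date: 2023-08-06
January 1, 2023 is a Sunday
Day of year: 218
Offset from Jan 1: 217 days
217 mod 7 = 0
Result: Sunday

Sunday


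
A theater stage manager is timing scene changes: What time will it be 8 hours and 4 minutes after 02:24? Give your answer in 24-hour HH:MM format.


Start time: 02:24
Adding: 8 hours 4 minutes
Minutes: 24 + 4 = 28
Hours: 2 + 8 + 0 = 10
Result: 10:28

10:28


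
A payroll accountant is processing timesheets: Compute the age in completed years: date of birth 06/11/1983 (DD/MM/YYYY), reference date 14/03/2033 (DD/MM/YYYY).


Birth: 1983-11-06
Reference: 2033-03-14
Year difference: 2033 - 1983 = 50
Has birthday (11-06) occurred by 03-14? No
Birthday not yet reached this year -> subtract 1
Age in full years: 49

49


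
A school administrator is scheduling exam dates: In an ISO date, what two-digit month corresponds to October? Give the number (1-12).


Calendar month order:
9. September
10. October <--
11. November
October is month number 10

10


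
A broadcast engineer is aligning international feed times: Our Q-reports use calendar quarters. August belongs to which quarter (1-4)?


Month: August (month 8)
Q1: January-March (months 1-3)
Q2: April-June (months 4-6)
Q3: July-September (months 7-9)
Q4: October-December (months 10-12)
Month 8 falls in Q3

3


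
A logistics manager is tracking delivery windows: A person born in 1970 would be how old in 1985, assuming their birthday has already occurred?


Birth year: 1970
Current year: 1985
Age = current year - birth year
Age = 1985 - 1970 = 15

15


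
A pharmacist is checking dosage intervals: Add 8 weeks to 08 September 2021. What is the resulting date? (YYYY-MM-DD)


Start: 2021-09-08
Weeks to add: 8
Convert to days: 8 x 7 = 56 days
Add 56 days to 2021-09-08
Result: 2021-11-03

2021-11-03


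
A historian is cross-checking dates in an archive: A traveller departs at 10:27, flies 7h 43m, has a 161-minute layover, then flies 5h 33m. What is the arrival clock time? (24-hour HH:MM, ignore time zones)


Depart: 10:27
Leg 1: +463 min -> 18:10
Layover: +161 min -> 20:51
Leg 2: +333 min -> 02:24
Total travel: 957 minutes = 15h 57m
Arrival: 02:24

02:24


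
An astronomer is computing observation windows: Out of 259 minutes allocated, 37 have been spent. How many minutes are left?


Total budget: 259 minutes
Time used: 37 minutes
Remaining: 259 - 37 = 222 minutes
Percent used: 14.3%
Percent remaining: 85.7%

222


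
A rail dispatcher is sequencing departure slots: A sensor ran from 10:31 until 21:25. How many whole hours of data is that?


Start: 10:31
End: 21:25
Hour difference: 21 - 10 = 11 hours
Minute difference: 25 - 31 = -6 minutes
Total minutes: 654
Complete hours: 654 / 60 = 10 (remainder 54)

10


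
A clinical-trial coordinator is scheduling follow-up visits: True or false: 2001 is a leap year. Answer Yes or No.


Year: 2001
Divisible by 4? 2001 / 4 = 500.25 -> No
Not divisible by 4, so NOT a leap year

No


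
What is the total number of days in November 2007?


Month: November
Year: 2007
November is a 30-day month
Total: 30 days

30


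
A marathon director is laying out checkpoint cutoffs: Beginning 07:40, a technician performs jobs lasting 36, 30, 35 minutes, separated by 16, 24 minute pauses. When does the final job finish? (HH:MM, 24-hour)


Start: 07:40 = 460 min from midnight
  after task 1 (36 min): 08:16
  after break (16 min): 08:32
  after task 2 (30 min): 09:02
  after break (24 min): 09:26
  after task 3 (35 min): 10:01
Total elapsed: 141 minutes
End time: 10:01

10:01


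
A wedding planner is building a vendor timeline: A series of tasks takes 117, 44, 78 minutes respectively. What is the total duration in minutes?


Durations: 117, 44, 78
Running sum: 117
+ 44 = 161
+ 78 = 239
Total duration: 239 minutes
That is 3 hours and 59 minutes

239


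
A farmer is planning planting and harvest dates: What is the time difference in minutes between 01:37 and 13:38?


Start time: 01:37 = 97 minutes from midnight
End time: 13:38 = 818 minutes from midnight
Difference: 818 - 97 = 721 minutes
That is 12 hours and 1 minutes

721


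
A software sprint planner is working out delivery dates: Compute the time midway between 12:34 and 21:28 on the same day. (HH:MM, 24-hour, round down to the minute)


Start time: 12:34 = 754 minutes from midnight
End time: 21:28 = 1288 minutes from midnight
Sum: 754 + 1288 = 2042
Midpoint: 2042 / 2 = 1021 minutes
Convert: 1021 / 60 = 17 hours, 1 minutes
Result: 17:01

17:01


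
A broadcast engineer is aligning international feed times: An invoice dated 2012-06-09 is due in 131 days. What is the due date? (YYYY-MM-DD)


Start: 2012-06-09
Adding 131 days
Days remaining in June: 21
After June: 110 days still to add
July 2012: 31 days, 79 remaining
August 2012: 31 days, 48 remaining
September 2012: 30 days, 18 remaining
October 2012 has 31 days, need 18
Result: 2012-10-18

2012-10-18


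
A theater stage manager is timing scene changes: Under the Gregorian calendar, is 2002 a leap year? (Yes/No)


Year: 2002
Divisible by 4? 2002 / 4 = 500.5 -> No
Not divisible by 4, so NOT a leap year

No


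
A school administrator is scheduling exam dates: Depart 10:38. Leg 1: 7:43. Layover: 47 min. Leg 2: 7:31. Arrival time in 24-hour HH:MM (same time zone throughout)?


Depart: 10:38
Leg 1: +463 min -> 18:21
Layover: +47 min -> 19:08
Leg 2: +451 min -> 02:39
Total travel: 961 minutes = 16h 1m
Arrival: 02:39

02:39


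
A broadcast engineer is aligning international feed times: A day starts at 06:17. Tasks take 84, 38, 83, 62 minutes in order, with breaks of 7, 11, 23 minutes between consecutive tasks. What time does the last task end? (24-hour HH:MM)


Start: 06:17 = 377 min from midnight
  after task 1 (84 min): 07:41
  after break (7 min): 07:48
  after task 2 (38 min): 08:26
  after break (11 min): 08:37
  after task 3 (83 min): 10:00
  after break (23 min): 10:23
  after task 4 (62 min): 11:25
Total elapsed: 308 minutes
End time: 11:25

11:25


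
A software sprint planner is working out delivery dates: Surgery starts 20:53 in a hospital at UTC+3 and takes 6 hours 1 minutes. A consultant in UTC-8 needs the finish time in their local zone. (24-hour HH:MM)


Start: 20:53 in UTC+3
Step 1 - add duration:
  minutes: 53 + 1 = 54
  hours: 20 + 6 + 0 = 26
  end in UTC+3: 02:54
Step 2 - convert UTC+3 -> UTC-8:
  offset difference: -8 - (3) = -11 hours
  2 + (-11) = -9 -> mod 24 = 15
Result: 15:54 in UTC-8

15:54


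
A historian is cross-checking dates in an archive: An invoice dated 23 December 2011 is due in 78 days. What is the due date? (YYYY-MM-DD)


Start: 2011-12-23
Adding 78 days
Days remaining in December: 8
After December: 70 days still to add
January 2012: 31 days, 39 remaining
February 2012: 29 days, 10 remaining
March 2012 has 31 days, need 10
Result: 2012-03-10

2012-03-10


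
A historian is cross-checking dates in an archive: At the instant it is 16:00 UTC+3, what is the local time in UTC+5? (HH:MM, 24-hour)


Local time: 16:00 at UTC+3 (offset 3h)
Target zone: UTC+5 (offset 5h)
Difference: 5 - (3) = 2 hours
Calculation: 16 + (2) = 18
Result: 18:00

18:00


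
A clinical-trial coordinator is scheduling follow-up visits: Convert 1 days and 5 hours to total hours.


Days: 1
Extra hours: 5
Hours per day: 24
Days to hours: 1 x 24 = 24
Total: 24 + 5 = 29

29


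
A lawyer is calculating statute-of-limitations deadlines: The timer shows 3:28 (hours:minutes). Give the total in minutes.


Hours: 3
Minutes: 28
Convert hours to minutes: 3 x 60 = 180
Add remaining minutes: 180 + 28 = 208

208


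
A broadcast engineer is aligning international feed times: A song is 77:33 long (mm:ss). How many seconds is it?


Minutes: 77
Extra seconds: 33
Seconds per minute: 60
Minutes to seconds: 77 x 60 = 4620
Total: 4620 + 33 = 4653

4653


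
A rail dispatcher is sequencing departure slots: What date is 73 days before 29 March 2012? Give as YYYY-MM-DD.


Start: 2012-03-29
Subtracting 73 days
Days already passed in March: 29
After going back through March: 44 more days to subtract
February 2012: 29 days, 15 remaining
January 2012 has 31 days, need 15
Result: 2012-01-16

2012-01-16


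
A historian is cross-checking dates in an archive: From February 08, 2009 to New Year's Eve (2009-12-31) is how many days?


Start: February 08, 2009
End: December 31, 2009
Days left in February: 20
March: 31
April: 30
May: 31
June: 30
... plus remaining months
Sum of remaining months: 306
Total: 20 + 306 = 326

326


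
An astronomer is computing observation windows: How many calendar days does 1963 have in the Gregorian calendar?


Year: 1963
Check leap year rules:
Divisible by 4? No
1963 is not a leap year
Days: 365

365


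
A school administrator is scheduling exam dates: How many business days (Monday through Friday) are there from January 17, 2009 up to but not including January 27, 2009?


Start: 2009-01-17 (Saturday)
End (exclusive): 2009-01-27 (Tuesday)
Total calendar days: 10
Full weeks: 10 // 7 = 1 -> 5 weekdays
Remaining 3 days starting on Saturday:
  Sat(-), Sun(-), Mon(w) -> 1 weekdays
Total business days: 5 + 1 = 6

6


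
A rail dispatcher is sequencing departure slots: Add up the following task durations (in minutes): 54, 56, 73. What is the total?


Durations: 54, 56, 73
Running sum: 54
+ 56 = 110
+ 73 = 183
Total duration: 183 minutes
That is 3 hours and 3 minutes

183


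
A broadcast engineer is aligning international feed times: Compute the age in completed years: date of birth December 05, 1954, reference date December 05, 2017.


Birth: 1954-12-05
Reference: 2017-12-05
Year difference: 2017 - 1954 = 63
Has birthday (12-05) occurred by 12-05? Yes
Age in full years: 63

63


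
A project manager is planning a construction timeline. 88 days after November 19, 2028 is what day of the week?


Start: 2028-11-19 (Sunday)
Step 1 - find target date: add 88 days
  2028-11-19 + 88 days = 2029-02-15
Step 2 - day of week:
  88 mod 7 = 4
  Sunday + 4 days -> Thursday
Result: Thursday (2029-02-15)

Thursday


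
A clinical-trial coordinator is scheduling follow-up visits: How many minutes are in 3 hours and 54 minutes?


Hours: 3
Extra minutes: 54
Minutes per hour: 60
Hours to minutes: 3 x 60 = 180
Total: 180 + 54 = 234

234


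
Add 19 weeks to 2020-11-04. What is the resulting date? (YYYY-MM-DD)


Start: 2020-11-04
Weeks to add: 19
Convert to days: 19 x 7 = 133 days
Add 133 days to 2020-11-04
Result: 2021-03-17

2021-03-17


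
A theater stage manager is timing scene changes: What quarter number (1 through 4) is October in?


Month: October (month 10)
Q1: January-March (months 1-3)
Q2: April-June (months 4-6)
Q3: July-September (months 7-9)
Q4: October-December (months 10-12)
Month 10 falls in Q4

4


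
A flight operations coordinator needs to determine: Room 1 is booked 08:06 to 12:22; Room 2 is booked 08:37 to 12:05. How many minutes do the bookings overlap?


Interval A: [486, 742] minutes from midnight
Interval B: [517, 725] minutes from midnight
Overlap start = max(486, 517) = 517
Overlap end = min(742, 725) = 725
Overlap = 725 - 517 = 208 minutes

208


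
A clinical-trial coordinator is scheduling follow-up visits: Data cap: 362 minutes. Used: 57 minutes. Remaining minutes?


Total budget: 362 minutes
Time used: 57 minutes
Remaining: 362 - 57 = 305 minutes
Percent used: 15.7%
Percent remaining: 84.3%

305


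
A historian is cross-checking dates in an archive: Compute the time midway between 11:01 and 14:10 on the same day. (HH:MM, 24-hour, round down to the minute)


Start time: 11:01 = 661 minutes from midnight
End time: 14:10 = 850 minutes from midnight
Sum: 661 + 850 = 1511
Midpoint: 1511 / 2 = 755 minutes
Convert: 755 / 60 = 12 hours, 35 minutes
Result: 12:35

12:35


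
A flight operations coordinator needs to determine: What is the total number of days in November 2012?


Month: November
Year: 2012
November is a 30-day month
Total: 30 days

30


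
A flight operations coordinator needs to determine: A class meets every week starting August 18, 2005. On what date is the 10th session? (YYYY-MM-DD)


First occurrence: 2005-08-18 (occurrence 1)
Each occurrence is 7 days after the previous.
Occurrence 10 is 9 weeks after the first.
9 weeks = 63 days
2005-08-18 + 63 days = 2005-10-20

2005-10-20


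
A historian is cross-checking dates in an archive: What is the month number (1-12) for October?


Calendar month order:
9. September
10. October <--
11. November
October is month number 10

10


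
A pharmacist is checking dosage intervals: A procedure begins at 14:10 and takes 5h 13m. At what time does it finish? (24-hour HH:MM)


Start time: 14:10
Adding: 5 hours 13 minutes
Minutes: 10 + 13 = 23
Hours: 14 + 5 + 0 = 19
Result: 19:23

19:23


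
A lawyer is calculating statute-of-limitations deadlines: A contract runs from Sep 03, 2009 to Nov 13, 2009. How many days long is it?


Start date: 2009-09-03
End date: 2009-11-13
Sep 2009: +28 days
Oct 2009: +31 days
Nov 2009: +12 days
Total: 71 days

71


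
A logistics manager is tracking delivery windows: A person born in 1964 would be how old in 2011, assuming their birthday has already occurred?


Birth year: 1964
Current year: 2011
Age = current year - birth year
Age = 2011 - 1964 = 47

47


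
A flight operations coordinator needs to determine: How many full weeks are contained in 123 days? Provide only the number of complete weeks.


Total days: 123
Days per week: 7
Division: 123 / 7 = 17 remainder 4
Complete weeks: 17
Remaining days: 4

17


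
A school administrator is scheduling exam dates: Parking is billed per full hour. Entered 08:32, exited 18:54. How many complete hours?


Start: 08:32
End: 18:54
Hour difference: 18 - 8 = 10 hours
Minute difference: 54 - 32 = 22 minutes
Total minutes: 622
Complete hours: 622 / 60 = 10 (remainder 22)

10


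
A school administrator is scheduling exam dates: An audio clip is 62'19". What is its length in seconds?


Minutes: 62
Seconds: 19
Convert minutes to seconds: 62 x 60 = 3720
Add remaining seconds: 3720 + 19 = 3739

3739


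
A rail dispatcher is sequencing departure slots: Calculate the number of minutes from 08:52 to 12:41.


Start time: 08:52 = 532 minutes from midnight
End time: 12:41 = 761 minutes from midnight
Difference: 761 - 532 = 229 minutes
That is 3 hours and 49 minutes

229


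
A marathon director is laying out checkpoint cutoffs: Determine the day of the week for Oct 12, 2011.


Date: 2011-10-12
January 1, 2011 is a Saturday
Day of year: 285
Offset from Jan 1: 284 days
284 mod 7 = 4
Result: Wednesday

Wednesday


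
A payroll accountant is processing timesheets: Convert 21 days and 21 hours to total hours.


Days: 21
Extra hours: 21
Hours per day: 24
Days to hours: 21 x 24 = 504
Total: 504 + 21 = 525

525


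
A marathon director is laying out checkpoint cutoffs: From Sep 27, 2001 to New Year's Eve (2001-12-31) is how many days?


Start: September 27, 2001
End: December 31, 2001
Days left in September: 3
October: 31
November: 30
December: 31
Sum of remaining months: 92
Total: 3 + 92 = 95

95


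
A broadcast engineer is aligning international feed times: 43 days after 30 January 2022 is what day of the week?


Start: 2022-01-30 (Sunday)
Step 1 - find target date: add 43 days
  2022-01-30 + 43 days = 2022-03-14
Step 2 - day of week:
  43 mod 7 = 1
  Sunday + 1 days -> Monday
Result: Monday (2022-03-14)

Monday


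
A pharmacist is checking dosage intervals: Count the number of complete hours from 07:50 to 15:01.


Start: 07:50
End: 15:01
Hour difference: 15 - 7 = 8 hours
Minute difference: 1 - 50 = -49 minutes
Total minutes: 431
Complete hours: 431 / 60 = 7 (remainder 11)

7


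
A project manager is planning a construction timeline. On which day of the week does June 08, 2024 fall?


Date: 2024-06-08
January 1, 2024 is a Monday
Day of year: 160
Offset from Jan 1: 159 days
159 mod 7 = 5
Result: Saturday

Saturday


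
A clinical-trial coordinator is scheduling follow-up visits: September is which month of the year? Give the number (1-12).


Calendar month order:
8. August
9. September <--
10. October
September is month number 9

9


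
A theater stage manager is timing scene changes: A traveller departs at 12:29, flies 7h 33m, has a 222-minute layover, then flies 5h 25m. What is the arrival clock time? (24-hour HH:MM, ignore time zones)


Depart: 12:29
Leg 1: +453 min -> 20:02
Layover: +222 min -> 23:44
Leg 2: +325 min -> 05:09
Total travel: 1000 minutes = 16h 40m
Arrival: 05:09

05:09


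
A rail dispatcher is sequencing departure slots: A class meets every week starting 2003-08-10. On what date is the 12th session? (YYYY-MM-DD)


First occurrence: 2003-08-10 (occurrence 1)
Each occurrence is 7 days after the previous.
Occurrence 12 is 11 weeks after the first.
11 weeks = 77 days
2003-08-10 + 77 days = 2003-10-26

2003-10-26


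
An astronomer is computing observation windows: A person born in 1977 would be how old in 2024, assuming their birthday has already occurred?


Birth year: 1977
Current year: 2024
Age = current year - birth year
Age = 2024 - 1977 = 47

47


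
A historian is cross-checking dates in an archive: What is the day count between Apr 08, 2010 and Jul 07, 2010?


Start date: 2010-04-08
End date: 2010-07-07
Apr 2010: +23 days
May 2010: +31 days
Jun 2010: +30 days
Jul 2010: +6 days
Total: 90 days

90


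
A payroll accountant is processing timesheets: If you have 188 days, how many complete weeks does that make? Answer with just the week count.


Total days: 188
Days per week: 7
Division: 188 / 7 = 26 remainder 6
Complete weeks: 26
Remaining days: 6

26


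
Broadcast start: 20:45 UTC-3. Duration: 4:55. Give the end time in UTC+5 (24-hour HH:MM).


Start: 20:45 in UTC-3
Step 1 - add duration:
  minutes: 45 + 55 = 100 (carry 1h)
  hours: 20 + 4 + 1 = 25
  end in UTC-3: 01:40
Step 2 - convert UTC-3 -> UTC+5:
  offset difference: 5 - (-3) = 8 hours
  1 + (8) = 9 -> mod 24 = 9
Result: 09:40 in UTC+5

09:40


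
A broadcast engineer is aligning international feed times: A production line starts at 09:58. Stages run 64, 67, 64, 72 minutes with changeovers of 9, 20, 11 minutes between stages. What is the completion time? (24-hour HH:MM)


Start: 09:58 = 598 min from midnight
  after task 1 (64 min): 11:02
  after break (9 min): 11:11
  after task 2 (67 min): 12:18
  after break (20 min): 12:38
  after task 3 (64 min): 13:42
  after break (11 min): 13:53
  after task 4 (72 min): 15:05
Total elapsed: 307 minutes
End time: 15:05

15:05


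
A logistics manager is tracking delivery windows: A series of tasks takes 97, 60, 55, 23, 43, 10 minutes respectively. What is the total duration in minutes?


Durations: 97, 60, 55, 23, 43, 10
Running sum: 97
+ 60 = 157
+ 55 = 212
+ 23 = 235
+ 43 = 278
+ 10 = 288
Total duration: 288 minutes
That is 4 hours and 48 minutes

288


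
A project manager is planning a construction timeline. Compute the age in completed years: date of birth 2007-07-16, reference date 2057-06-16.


Birth: 2007-07-16
Reference: 2057-06-16
Year difference: 2057 - 2007 = 50
Has birthday (07-16) occurred by 06-16? No
Birthday not yet reached this year -> subtract 1
Age in full years: 49

49


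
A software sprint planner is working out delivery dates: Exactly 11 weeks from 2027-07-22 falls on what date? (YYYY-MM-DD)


Start: 2027-07-22
Weeks to add: 11
Convert to days: 11 x 7 = 77 days
Add 77 days to 2027-07-22
Result: 2027-10-07

2027-10-07


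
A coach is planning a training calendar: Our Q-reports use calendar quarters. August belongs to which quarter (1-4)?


Month: August (month 8)
Q1: January-March (months 1-3)
Q2: April-June (months 4-6)
Q3: July-September (months 7-9)
Q4: October-December (months 10-12)
Month 8 falls in Q3

3


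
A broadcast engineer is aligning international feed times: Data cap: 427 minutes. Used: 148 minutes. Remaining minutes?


Total budget: 427 minutes
Time used: 148 minutes
Remaining: 427 - 148 = 279 minutes
Percent used: 34.7%
Percent remaining: 65.3%

279


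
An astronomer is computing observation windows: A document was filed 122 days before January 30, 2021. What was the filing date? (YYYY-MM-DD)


Start: 2021-01-30
Subtracting 122 days
Days already passed in January: 30
After going back through January: 92 more days to subtract
December 2020: 31 days, 61 remaining
November 2020: 30 days, 31 remaining
October 2020 has 31 days, need 31
Result: 2020-09-30

2020-09-30


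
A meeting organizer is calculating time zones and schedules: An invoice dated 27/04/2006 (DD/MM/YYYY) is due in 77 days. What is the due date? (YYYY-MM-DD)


Start: 2006-04-27
Adding 77 days
Days remaining in April: 3
After April: 74 days still to add
May 2006: 31 days, 43 remaining
June 2006: 30 days, 13 remaining
July 2006 has 31 days, need 13
Result: 2006-07-13

2006-07-13


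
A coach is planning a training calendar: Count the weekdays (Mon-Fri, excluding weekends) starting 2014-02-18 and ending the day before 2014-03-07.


Start: 2014-02-18 (Tuesday)
End (exclusive): 2014-03-07 (Friday)
Total calendar days: 17
Full weeks: 17 // 7 = 2 -> 10 weekdays
Remaining 3 days starting on Tuesday:
  Tue(w), Wed(w), Thu(w) -> 3 weekdays
Total business days: 10 + 3 = 13

13


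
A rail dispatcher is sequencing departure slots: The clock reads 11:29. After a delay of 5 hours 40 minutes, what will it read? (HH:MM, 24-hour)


Start time: 11:29
Adding: 5 hours 40 minutes
Minutes: 29 + 40 = 69
Minute overflow: 69 >= 60, so carry 1 hour, minutes = 9
Hours: 11 + 5 + 1 = 17
Result: 17:09

17:09


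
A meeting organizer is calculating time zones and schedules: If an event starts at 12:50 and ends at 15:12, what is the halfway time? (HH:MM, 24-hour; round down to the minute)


Start time: 12:50 = 770 minutes from midnight
End time: 15:12 = 912 minutes from midnight
Sum: 770 + 912 = 1682
Midpoint: 1682 / 2 = 841 minutes
Convert: 841 / 60 = 14 hours, 1 minutes
Result: 14:01

14:01


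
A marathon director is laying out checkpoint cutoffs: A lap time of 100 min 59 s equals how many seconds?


Minutes: 100
Seconds: 59
Convert minutes to seconds: 100 x 60 = 6000
Add remaining seconds: 6000 + 59 = 6059

6059


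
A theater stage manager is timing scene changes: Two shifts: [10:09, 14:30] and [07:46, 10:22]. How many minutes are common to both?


Interval A: [609, 870] minutes from midnight
Interval B: [466, 622] minutes from midnight
Overlap start = max(609, 466) = 609
Overlap end = min(870, 622) = 622
Overlap = 622 - 609 = 13 minutes

13


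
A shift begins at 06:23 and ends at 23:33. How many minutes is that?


Start time: 06:23 = 383 minutes from midnight
End time: 23:33 = 1413 minutes from midnight
Difference: 1413 - 383 = 1030 minutes
That is 17 hours and 10 minutes

1030


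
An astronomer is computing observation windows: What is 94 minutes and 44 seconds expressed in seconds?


Minutes: 94
Extra seconds: 44
Seconds per minute: 60
Minutes to seconds: 94 x 60 = 5640
Total: 5640 + 44 = 5684

5684


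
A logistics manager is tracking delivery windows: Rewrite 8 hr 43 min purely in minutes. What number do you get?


Hours: 8
Extra minutes: 43
Minutes per hour: 60
Hours to minutes: 8 x 60 = 480
Total: 480 + 43 = 523

523


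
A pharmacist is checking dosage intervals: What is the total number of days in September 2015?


Month: September
Year: 2015
September is a 30-day month
Total: 30 days

30


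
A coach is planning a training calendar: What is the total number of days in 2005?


Year: 2005
Check leap year rules:
Divisible by 4? No
2005 is not a leap year
Days: 365

365


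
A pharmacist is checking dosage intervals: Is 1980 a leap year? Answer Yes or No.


Year: 1980
Divisible by 4? 1980 / 4 = 495.0 -> Yes
Divisible by 100? 1980 / 100 = 19.8 -> No
Divisible by 4 but not 100, so it IS a leap year

Yes


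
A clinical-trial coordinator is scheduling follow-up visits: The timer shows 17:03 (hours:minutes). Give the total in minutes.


Hours: 17
Minutes: 3
Convert hours to minutes: 17 x 60 = 1020
Add remaining minutes: 1020 + 3 = 1023

1023


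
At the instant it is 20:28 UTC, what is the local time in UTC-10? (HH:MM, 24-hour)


Local time: 20:28 at UTC (offset 0h)
Target zone: UTC-10 (offset -10h)
Difference: -10 - (0) = -10 hours
Calculation: 20 + (-10) = 10
Result: 10:28

10:28


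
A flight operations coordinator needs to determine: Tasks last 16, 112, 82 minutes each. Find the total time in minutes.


Durations: 16, 112, 82
Running sum: 16
+ 112 = 128
+ 82 = 210
Total duration: 210 minutes
That is 3 hours and 30 minutes

210


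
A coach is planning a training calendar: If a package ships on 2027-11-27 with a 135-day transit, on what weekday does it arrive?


Start: 2027-11-27 (Saturday)
Step 1 - find target date: add 135 days
  2027-11-27 + 135 days = 2028-04-10
Step 2 - day of week:
  135 mod 7 = 2
  Saturday + 2 days -> Monday
Result: Monday (2028-04-10)

Monday


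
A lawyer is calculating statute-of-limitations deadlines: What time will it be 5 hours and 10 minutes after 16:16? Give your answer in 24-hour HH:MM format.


Start time: 16:16
Adding: 5 hours 10 minutes
Minutes: 16 + 10 = 26
Hours: 16 + 5 + 0 = 21
Result: 21:26

21:26


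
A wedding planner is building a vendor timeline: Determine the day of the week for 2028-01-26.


Date: 2028-01-26
January 1, 2028 is a Saturday
Day of year: 26
Offset from Jan 1: 25 days
25 mod 7 = 4
Result: Wednesday

Wednesday


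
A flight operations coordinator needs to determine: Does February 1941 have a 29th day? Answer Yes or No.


Year: 1941
Divisible by 4? 1941 / 4 = 485.25 -> No
Not divisible by 4, so NOT a leap year

No


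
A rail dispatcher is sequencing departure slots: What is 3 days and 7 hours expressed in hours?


Days: 3
Extra hours: 7
Hours per day: 24
Days to hours: 3 x 24 = 72
Total: 72 + 7 = 79

79


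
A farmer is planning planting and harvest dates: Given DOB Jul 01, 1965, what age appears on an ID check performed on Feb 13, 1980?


Birth: 1965-07-01
Reference: 1980-02-13
Year difference: 1980 - 1965 = 15
Has birthday (07-01) occurred by 02-13? No
Birthday not yet reached this year -> subtract 1
Age in full years: 14

14


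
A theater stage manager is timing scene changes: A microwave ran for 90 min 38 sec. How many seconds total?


Minutes: 90
Extra seconds: 38
Seconds per minute: 60
Minutes to seconds: 90 x 60 = 5400
Total: 5400 + 38 = 5438

5438
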